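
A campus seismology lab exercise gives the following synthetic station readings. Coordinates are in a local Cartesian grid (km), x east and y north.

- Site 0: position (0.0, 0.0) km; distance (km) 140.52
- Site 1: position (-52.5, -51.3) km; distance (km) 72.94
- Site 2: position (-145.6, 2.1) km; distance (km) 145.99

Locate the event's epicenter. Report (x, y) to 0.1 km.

x ≈ -69.2 km, y ≈ -122.3 km

Circle about each station: x² + y² = 140.52²; (x + 52.5)² + (y + 51.3)² = 72.94²; (x + 145.6)² + (y − 2.1)² = 145.99².
Subtracting pairs of circle equations eliminates x²+y² and gives linear equations (the radical axes):
-105.0 x − 102.6 y = 19813.57
-291.2 x + 4.2 y = 19636.56
Solving the 2×2 system: x ≈ -69.2, y ≈ -122.3 km.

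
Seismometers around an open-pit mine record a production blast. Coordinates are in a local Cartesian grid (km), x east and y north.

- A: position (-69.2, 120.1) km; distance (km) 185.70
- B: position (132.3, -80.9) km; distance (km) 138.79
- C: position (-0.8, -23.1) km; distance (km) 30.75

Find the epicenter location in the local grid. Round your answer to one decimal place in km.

Circle about each station: (x + 69.2)² + (y − 120.1)² = 185.70²; (x − 132.3)² + (y + 80.9)² = 138.79²; (x + 0.8)² + (y + 23.1)² = 30.75².
Subtracting the A equation from the B and C equations removes the quadratic terms:
403.0 x − 402.0 y = 20057.28
136.8 x − 286.4 y = 14860.53
Solving the 2×2 system: x ≈ -3.8, y ≈ -53.7 km.
Check against A (with the unrounded x, y): √((x + 69.2)²+(y − 120.1)²) = 185.70 ≈ 185.70 km. ✓

(-3.8, -53.7)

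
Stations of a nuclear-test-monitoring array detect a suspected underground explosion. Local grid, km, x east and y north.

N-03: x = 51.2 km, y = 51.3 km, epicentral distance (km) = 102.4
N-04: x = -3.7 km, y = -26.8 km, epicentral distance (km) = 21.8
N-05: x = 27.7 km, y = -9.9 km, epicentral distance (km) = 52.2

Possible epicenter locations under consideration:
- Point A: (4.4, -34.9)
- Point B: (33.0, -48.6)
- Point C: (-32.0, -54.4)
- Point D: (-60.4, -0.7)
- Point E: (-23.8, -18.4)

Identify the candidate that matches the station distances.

Point E

For each candidate, compare |candidate − station| to the reported distance:
Point A: residuals N-03 4.3, N-04 10.3, N-05 18.0 → max 18.0 km
Point B: residuals N-03 0.9, N-04 20.9, N-05 13.1 → max 20.9 km
Point C: residuals N-03 32.1, N-04 17.7, N-05 22.3 → max 32.1 km
Point D: residuals N-03 20.7, N-04 40.6, N-05 36.4 → max 40.6 km
Point E: residuals N-03 0.0, N-04 0.0, N-05 0.0 → max 0.0 km
Only Point E has all residuals ≈ 0.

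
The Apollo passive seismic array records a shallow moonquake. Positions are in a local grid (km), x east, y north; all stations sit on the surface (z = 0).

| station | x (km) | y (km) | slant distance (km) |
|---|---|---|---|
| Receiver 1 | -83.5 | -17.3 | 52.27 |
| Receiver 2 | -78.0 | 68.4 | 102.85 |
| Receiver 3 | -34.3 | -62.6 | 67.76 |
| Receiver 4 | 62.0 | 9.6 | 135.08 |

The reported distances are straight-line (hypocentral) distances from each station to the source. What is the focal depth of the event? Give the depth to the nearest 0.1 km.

Each station gives a sphere (x−x_i)² + (y−y_i)² + z² = d_i² (stations at z=0).
Subtracting the Receiver 1 sphere from Receiver 2 and Receiver 3: z² cancels, leaving linear equations in x and y:
11.0 x + 171.4 y = -4354.95
98.4 x − 90.6 y = -4035.55
Solving: x ≈ -60.812, y ≈ -21.505 km (keep extra digits for the depth step; rounded: -60.8, -21.5).
Then from the Receiver 1 sphere: z² = 52.27² − (x + 83.5)² − (y + 17.3)² with x = -60.812, y = -21.505, so z ≈ 46.901 ≈ 46.9 km.

46.9 km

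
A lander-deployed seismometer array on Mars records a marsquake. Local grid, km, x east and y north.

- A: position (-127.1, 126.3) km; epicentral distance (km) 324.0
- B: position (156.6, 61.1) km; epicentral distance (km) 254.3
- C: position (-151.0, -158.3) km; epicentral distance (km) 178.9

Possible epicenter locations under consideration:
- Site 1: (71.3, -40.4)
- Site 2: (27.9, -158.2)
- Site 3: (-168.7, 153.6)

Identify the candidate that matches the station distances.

For each candidate, compare |candidate − station| to the reported distance:
Site 1: residuals A 64.9, B 121.7, C 72.7 → max 121.7 km
Site 2: residuals A 0.0, B 0.0, C 0.0 → max 0.0 km
Site 3: residuals A 274.2, B 83.9, C 133.5 → max 274.2 km
Only Site 2 has all residuals ≈ 0.

Site 2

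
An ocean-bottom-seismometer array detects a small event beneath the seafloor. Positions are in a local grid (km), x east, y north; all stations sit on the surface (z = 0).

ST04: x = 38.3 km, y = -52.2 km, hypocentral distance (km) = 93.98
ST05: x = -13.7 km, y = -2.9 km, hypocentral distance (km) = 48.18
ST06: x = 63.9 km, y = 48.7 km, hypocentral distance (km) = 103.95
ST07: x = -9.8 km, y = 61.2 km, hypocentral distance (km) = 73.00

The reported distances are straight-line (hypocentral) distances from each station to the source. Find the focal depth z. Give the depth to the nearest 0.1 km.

depth ≈ 47.1 km

Each station gives a sphere (x−x_i)² + (y−y_i)² + z² = d_i² (stations at z=0).
Subtracting the ST04 sphere from ST05 and ST06: z² cancels, leaving linear equations in x and y:
-104.0 x + 98.6 y = 2515.30
51.2 x + 201.8 y = 289.81
Solving: x ≈ -18.398, y ≈ 6.104 km (keep extra digits for the depth step; rounded: -18.4, 6.1).
Then from the ST04 sphere: z² = 93.98² − (x − 38.3)² − (y + 52.2)² with x = -18.398, y = 6.104, so z ≈ 47.098 ≈ 47.1 km.
Check against ST07 (with the unrounded solution): distance 72.99 ≈ 73.00 km. ✓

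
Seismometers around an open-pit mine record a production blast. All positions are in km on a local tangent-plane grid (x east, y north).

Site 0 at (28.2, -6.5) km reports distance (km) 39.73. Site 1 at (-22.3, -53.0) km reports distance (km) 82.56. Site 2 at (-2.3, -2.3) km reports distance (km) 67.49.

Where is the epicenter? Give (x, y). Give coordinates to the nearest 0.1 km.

Circle about each station: (x − 28.2)² + (y + 6.5)² = 39.73²; (x + 22.3)² + (y + 53.0)² = 82.56²; (x + 2.3)² + (y + 2.3)² = 67.49².
Subtracting pairs of circle equations eliminates x²+y² and gives linear equations (the radical axes):
-101.0 x − 93.0 y = -2768.88
-61.0 x + 8.4 y = -3803.34
Solving the 2×2 system: x ≈ 57.8, y ≈ -33.0 km.

x ≈ 57.8 km, y ≈ -33.0 km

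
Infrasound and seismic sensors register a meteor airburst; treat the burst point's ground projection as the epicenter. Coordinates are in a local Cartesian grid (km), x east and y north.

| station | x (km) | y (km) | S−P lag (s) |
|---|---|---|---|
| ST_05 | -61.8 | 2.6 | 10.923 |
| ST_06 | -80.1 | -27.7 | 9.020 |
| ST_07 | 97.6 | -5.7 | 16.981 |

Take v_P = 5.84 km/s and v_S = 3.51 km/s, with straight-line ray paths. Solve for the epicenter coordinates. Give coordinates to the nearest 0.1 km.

Distance from S−P lag: d = Δt · v_P v_S / (v_P − v_S) = Δt · (5.84·3.51)/(5.84−3.51) ≈ 8.7976·Δt.
So d_ST_05 = 96.10, d_ST_06 = 79.35, d_ST_07 = 149.39 km.
Circle about each station: (x + 61.8)² + (y − 2.6)² = 96.10²; (x + 80.1)² + (y + 27.7)² = 79.35²; (x − 97.6)² + (y + 5.7)² = 149.39².
Subtracting the ST_05 equation from the ST_06 and ST_07 equations removes the quadratic terms:
-36.6 x − 60.6 y = 6296.09
318.8 x − 16.6 y = -7349.91
Solving the 2×2 system: x ≈ -27.6, y ≈ -87.2 km.

-27.6 km east, -87.2 km north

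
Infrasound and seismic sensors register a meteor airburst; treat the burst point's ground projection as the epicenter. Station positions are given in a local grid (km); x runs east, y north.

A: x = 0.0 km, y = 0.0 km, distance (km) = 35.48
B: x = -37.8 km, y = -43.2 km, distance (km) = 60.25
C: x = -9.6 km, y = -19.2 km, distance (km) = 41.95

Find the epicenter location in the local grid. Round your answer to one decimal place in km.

Circle about each station: x² + y² = 35.48²; (x + 37.8)² + (y + 43.2)² = 60.25²; (x + 9.6)² + (y + 19.2)² = 41.95².
Subtracting the A equation from the B and C equations removes the quadratic terms:
-75.6 x − 86.4 y = 923.85
-19.2 x − 38.4 y = -40.17
Solving the 2×2 system: x ≈ -31.3, y ≈ 16.7 km.
Check against A (with the unrounded x, y): √(x²+y²) = 35.48 ≈ 35.48 km. ✓

-31.3 km east, 16.7 km north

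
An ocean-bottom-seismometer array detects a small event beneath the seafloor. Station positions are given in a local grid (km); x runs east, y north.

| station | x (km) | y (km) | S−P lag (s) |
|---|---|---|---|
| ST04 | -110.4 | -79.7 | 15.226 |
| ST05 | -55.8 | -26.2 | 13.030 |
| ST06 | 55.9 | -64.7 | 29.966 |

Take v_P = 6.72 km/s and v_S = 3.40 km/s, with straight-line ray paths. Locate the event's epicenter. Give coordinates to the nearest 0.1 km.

Distance from S−P lag: d = Δt · v_P v_S / (v_P − v_S) = Δt · (6.72·3.40)/(6.72−3.40) ≈ 6.8819·Δt.
So d_ST04 = 104.78, d_ST05 = 89.67, d_ST06 = 206.22 km.
Circle about each station: (x + 110.4)² + (y + 79.7)² = 104.78²; (x + 55.8)² + (y + 26.2)² = 89.67²; (x − 55.9)² + (y + 64.7)² = 206.22².
Subtracting pairs of circle equations eliminates x²+y² and gives linear equations (the radical axes):
109.2 x + 107.0 y = -11802.03
332.6 x + 30.0 y = -42777.19
Solving the 2×2 system: x ≈ -130.7, y ≈ 23.1 km.
Check against ST04 (with the unrounded x, y): √((x + 110.4)²+(y + 79.7)²) = 104.77 ≈ 104.78 km. ✓

(-130.7, 23.1)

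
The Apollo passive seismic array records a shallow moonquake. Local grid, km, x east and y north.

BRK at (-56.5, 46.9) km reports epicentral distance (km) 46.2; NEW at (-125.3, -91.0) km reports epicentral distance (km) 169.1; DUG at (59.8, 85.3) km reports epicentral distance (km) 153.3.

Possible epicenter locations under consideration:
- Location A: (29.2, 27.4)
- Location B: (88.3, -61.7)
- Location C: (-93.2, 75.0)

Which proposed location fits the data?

For each candidate, compare |candidate − station| to the reported distance:
Location A: residuals BRK 41.7, NEW 25.6, DUG 87.8 → max 87.8 km
Location B: residuals BRK 134.8, NEW 46.5, DUG 3.6 → max 134.8 km
Location C: residuals BRK 0.0, NEW 0.0, DUG 0.0 → max 0.0 km
Only Location C has all residuals ≈ 0.

Location C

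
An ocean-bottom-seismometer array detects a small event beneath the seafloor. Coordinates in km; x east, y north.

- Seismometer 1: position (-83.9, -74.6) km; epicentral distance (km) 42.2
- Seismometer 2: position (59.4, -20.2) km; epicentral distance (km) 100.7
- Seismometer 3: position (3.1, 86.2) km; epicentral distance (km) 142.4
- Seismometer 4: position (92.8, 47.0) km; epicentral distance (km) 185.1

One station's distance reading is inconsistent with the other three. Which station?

Seismometer 2

Solve using three stations at a time. Using Seismometer 1, Seismometer 3, Seismometer 4 (subtract circle equations pairwise → linear system) gives (x, y) ≈ (-73.8, -33.6).
Distances from that point to each station vs reported:
  Seismometer 1: calculated 42.2 vs reported 42.2 → residual 0.0 km
  Seismometer 2: calculated 133.9 vs reported 100.7 → residual 33.2 km
  Seismometer 3: calculated 142.4 vs reported 142.4 → residual 0.0 km
  Seismometer 4: calculated 185.1 vs reported 185.1 → residual 0.0 km
Seismometer 1, Seismometer 3, Seismometer 4 are mutually consistent (residuals ≈ 0); Seismometer 2 is off by 33.2 km.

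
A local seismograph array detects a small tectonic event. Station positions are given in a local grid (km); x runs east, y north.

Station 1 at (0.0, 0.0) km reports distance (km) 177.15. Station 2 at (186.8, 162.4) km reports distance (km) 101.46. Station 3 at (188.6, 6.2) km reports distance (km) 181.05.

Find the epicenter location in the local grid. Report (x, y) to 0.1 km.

85.6 km east, 155.1 km north

Circle about each station: x² + y² = 177.15²; (x − 186.8)² + (y − 162.4)² = 101.46²; (x − 188.6)² + (y − 6.2)² = 181.05².
Subtracting pairs of circle equations eliminates x²+y² and gives linear equations (the radical axes):
373.6 x + 324.8 y = 82355.99
377.2 x + 12.4 y = 34211.42
Solving the 2×2 system: x ≈ 85.6, y ≈ 155.1 km.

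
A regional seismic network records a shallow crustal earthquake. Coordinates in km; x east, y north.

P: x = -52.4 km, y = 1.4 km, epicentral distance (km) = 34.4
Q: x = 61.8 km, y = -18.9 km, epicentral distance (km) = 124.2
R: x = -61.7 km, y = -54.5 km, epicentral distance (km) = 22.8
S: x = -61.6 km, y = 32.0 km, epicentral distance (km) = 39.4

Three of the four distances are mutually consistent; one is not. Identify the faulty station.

S

Solve using three stations at a time. Using P, Q, R (subtract circle equations pairwise → linear system) gives (x, y) ≈ (-61.7, -31.7).
Distances from that point to each station vs reported:
  P: calculated 34.4 vs reported 34.4 → residual 0.0 km
  Q: calculated 124.2 vs reported 124.2 → residual 0.0 km
  R: calculated 22.8 vs reported 22.8 → residual 0.0 km
  S: calculated 63.7 vs reported 39.4 → residual 24.3 km
P, Q, R are mutually consistent (residuals ≈ 0); S is off by 24.3 km.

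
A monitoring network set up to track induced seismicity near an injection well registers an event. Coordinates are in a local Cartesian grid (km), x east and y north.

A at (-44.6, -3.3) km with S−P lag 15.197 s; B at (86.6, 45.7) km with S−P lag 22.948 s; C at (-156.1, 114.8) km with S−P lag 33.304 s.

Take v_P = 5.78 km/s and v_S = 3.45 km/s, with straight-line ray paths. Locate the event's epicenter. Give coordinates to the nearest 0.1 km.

Distance from S−P lag: d = Δt · v_P v_S / (v_P − v_S) = Δt · (5.78·3.45)/(5.78−3.45) ≈ 8.5584·Δt.
So d_A = 130.06, d_B = 196.40, d_C = 285.03 km.
Circle about each station: (x + 44.6)² + (y + 3.3)² = 130.06²; (x − 86.6)² + (y − 45.7)² = 196.40²; (x + 156.1)² + (y − 114.8)² = 285.03².
Subtracting pairs of circle equations eliminates x²+y² and gives linear equations (the radical axes):
262.4 x + 98.0 y = -14069.36
-223.0 x + 236.2 y = -28780.30
Solving the 2×2 system: x ≈ -6.0, y ≈ -127.5 km.
Check against A (with the unrounded x, y): √((x + 44.6)²+(y + 3.3)²) = 130.07 ≈ 130.06 km. ✓

x ≈ -6.0 km, y ≈ -127.5 km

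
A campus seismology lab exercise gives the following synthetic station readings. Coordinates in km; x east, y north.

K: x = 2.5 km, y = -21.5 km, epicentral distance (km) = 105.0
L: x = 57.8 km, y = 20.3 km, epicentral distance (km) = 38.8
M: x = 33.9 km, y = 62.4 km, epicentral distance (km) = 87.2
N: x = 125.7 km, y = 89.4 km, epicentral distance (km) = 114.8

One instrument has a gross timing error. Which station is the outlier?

K

Solve using three stations at a time. Using L, M, N (subtract circle equations pairwise → linear system) gives (x, y) ≈ (75.9, -14.0).
Distances from that point to each station vs reported:
  K: calculated 73.8 vs reported 105.0 → residual 31.2 km
  L: calculated 38.8 vs reported 38.8 → residual 0.0 km
  M: calculated 87.2 vs reported 87.2 → residual 0.0 km
  N: calculated 114.8 vs reported 114.8 → residual 0.0 km
L, M, N are mutually consistent (residuals ≈ 0); K is off by 31.2 km.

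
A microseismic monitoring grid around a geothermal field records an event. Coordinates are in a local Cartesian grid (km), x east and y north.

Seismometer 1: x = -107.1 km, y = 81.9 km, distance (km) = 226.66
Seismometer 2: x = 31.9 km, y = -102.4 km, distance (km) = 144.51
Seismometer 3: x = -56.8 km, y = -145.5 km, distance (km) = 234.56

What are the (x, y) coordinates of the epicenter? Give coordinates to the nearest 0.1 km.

x ≈ 110.6 km, y ≈ 18.8 km

Circle about each station: (x + 107.1)² + (y − 81.9)² = 226.66²; (x − 31.9)² + (y + 102.4)² = 144.51²; (x + 56.8)² + (y + 145.5)² = 234.56².
Subtracting the Seismometer 1 equation from the Seismometer 2 and Seismometer 3 equations removes the quadratic terms:
278.0 x − 368.6 y = 23816.97
100.6 x − 454.8 y = 2574.83
Solving the 2×2 system: x ≈ 110.6, y ≈ 18.8 km.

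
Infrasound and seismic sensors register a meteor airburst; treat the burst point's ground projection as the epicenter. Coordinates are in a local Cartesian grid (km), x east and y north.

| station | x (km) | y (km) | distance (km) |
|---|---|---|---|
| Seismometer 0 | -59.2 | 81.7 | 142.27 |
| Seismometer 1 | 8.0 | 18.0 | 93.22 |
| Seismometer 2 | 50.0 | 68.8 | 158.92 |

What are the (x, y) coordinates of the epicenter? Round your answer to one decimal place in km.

Circle about each station: (x + 59.2)² + (y − 81.7)² = 142.27²; (x − 8.0)² + (y − 18.0)² = 93.22²; (x − 50.0)² + (y − 68.8)² = 158.92².
Subtracting the Seismometer 0 equation from the Seismometer 1 and Seismometer 2 equations removes the quadratic terms:
134.4 x − 127.4 y = 1759.25
218.4 x − 25.8 y = -7960.90
Solving the 2×2 system: x ≈ -43.5, y ≈ -59.7 km.
Check against Seismometer 0 (with the unrounded x, y): √((x + 59.2)²+(y − 81.7)²) = 142.27 ≈ 142.27 km. ✓

-43.5 km east, -59.7 km north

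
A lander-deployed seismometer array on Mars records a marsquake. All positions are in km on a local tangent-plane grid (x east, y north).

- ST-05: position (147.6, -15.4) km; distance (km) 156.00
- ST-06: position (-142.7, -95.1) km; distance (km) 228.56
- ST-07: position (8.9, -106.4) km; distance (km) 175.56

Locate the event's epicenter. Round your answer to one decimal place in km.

x ≈ 16.4 km, y ≈ 69.0 km

Circle about each station: (x − 147.6)² + (y + 15.4)² = 156.00²; (x + 142.7)² + (y + 95.1)² = 228.56²; (x − 8.9)² + (y + 106.4)² = 175.56².
Subtracting pairs of circle equations eliminates x²+y² and gives linear equations (the radical axes):
-580.6 x − 159.4 y = -20519.29
-277.4 x − 182.0 y = -17108.06
Solving the 2×2 system: x ≈ 16.4, y ≈ 69.0 km.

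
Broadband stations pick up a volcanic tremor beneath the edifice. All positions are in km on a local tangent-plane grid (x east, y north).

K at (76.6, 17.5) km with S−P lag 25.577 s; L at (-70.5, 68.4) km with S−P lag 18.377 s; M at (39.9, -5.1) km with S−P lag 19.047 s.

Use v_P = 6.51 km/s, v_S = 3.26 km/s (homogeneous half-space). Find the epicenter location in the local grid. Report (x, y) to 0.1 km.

(-75.5, -51.5)

Distance from S−P lag: d = Δt · v_P v_S / (v_P − v_S) = Δt · (6.51·3.26)/(6.51−3.26) ≈ 6.5300·Δt.
So d_K = 167.02, d_L = 120.00, d_M = 124.38 km.
Circle about each station: (x − 76.6)² + (y − 17.5)² = 167.02²; (x + 70.5)² + (y − 68.4)² = 120.00²; (x − 39.9)² + (y + 5.1)² = 124.38².
Subtracting the K equation from the L and M equations removes the quadratic terms:
-294.2 x + 101.8 y = 16970.68
-73.4 x − 45.2 y = 7869.51
Solving the 2×2 system: x ≈ -75.5, y ≈ -51.5 km.
Check against K (with the unrounded x, y): √((x − 76.6)²+(y − 17.5)²) = 167.02 ≈ 167.02 km. ✓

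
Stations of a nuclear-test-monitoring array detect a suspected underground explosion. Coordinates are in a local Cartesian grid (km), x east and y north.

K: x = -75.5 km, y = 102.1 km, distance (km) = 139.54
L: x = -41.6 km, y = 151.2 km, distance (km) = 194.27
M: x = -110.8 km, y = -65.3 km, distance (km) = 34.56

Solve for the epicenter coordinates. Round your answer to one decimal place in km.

x ≈ -91.7 km, y ≈ -36.5 km

Circle about each station: (x + 75.5)² + (y − 102.1)² = 139.54²; (x + 41.6)² + (y − 151.2)² = 194.27²; (x + 110.8)² + (y + 65.3)² = 34.56².
Subtracting pairs of circle equations eliminates x²+y² and gives linear equations (the radical axes):
67.8 x + 98.2 y = -9802.08
-70.6 x − 334.8 y = 18693.09
Solving the 2×2 system: x ≈ -91.7, y ≈ -36.5 km.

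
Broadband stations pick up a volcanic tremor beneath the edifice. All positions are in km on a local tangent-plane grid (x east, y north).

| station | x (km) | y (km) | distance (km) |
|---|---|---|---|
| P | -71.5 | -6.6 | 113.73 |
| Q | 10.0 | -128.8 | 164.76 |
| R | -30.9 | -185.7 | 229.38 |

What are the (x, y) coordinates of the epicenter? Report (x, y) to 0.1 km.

Circle about each station: (x + 71.5)² + (y + 6.6)² = 113.73²; (x − 10.0)² + (y + 128.8)² = 164.76²; (x + 30.9)² + (y + 185.7)² = 229.38².
Subtracting the P equation from the Q and R equations removes the quadratic terms:
163.0 x − 244.4 y = -2677.71
81.2 x − 358.2 y = -9397.18
Solving the 2×2 system: x ≈ 34.7, y ≈ 34.1 km.

34.7 km east, 34.1 km north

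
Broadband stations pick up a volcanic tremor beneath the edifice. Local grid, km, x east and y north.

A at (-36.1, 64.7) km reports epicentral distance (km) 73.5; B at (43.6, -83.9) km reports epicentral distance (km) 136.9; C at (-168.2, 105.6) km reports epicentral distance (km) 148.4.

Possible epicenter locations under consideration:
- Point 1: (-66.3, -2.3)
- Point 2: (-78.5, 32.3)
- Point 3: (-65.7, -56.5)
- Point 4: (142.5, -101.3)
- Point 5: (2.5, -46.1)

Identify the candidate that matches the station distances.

For each candidate, compare |candidate − station| to the reported distance:
Point 1: residuals A 0.0, B 0.0, C 0.0 → max 0.0 km
Point 2: residuals A 20.1, B 31.7, C 32.6 → max 32.6 km
Point 3: residuals A 51.3, B 24.2, C 43.4 → max 51.3 km
Point 4: residuals A 170.3, B 36.5, C 224.9 → max 224.9 km
Point 5: residuals A 43.8, B 81.1, C 80.0 → max 81.1 km
Only Point 1 has all residuals ≈ 0.

Point 1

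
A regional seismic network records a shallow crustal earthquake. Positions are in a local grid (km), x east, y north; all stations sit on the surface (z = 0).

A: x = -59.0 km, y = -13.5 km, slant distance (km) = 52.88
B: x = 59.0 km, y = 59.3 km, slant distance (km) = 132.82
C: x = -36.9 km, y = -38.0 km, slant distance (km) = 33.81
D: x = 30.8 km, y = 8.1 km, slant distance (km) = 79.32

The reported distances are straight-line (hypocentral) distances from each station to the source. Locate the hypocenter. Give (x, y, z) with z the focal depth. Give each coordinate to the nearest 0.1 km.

Each station gives a sphere (x−x_i)² + (y−y_i)² + z² = d_i² (stations at z=0).
Subtracting the A sphere from B and C: z² cancels, leaving linear equations in x and y:
236.0 x + 145.6 y = -11510.62
44.2 x − 49.0 y = 795.54
Solving: x ≈ -24.900, y ≈ -38.696 km (keep extra digits for the depth step; rounded: -24.9, -38.7).
Then from the A sphere: z² = 52.88² − (x + 59.0)² − (y + 13.5)² with x = -24.900, y = -38.696, so z ≈ 31.601 ≈ 31.6 km.

(-24.9, -38.7, 31.6)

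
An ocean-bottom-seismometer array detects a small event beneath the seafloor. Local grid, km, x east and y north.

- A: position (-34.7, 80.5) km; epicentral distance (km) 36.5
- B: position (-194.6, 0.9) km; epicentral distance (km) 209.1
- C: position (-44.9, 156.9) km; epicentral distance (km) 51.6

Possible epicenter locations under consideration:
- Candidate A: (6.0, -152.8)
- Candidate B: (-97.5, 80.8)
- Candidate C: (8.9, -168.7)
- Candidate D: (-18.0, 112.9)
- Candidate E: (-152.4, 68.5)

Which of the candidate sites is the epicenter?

Candidate D

For each candidate, compare |candidate − station| to the reported distance:
Candidate A: residuals A 200.3, B 43.6, C 262.3 → max 262.3 km
Candidate B: residuals A 26.3, B 83.4, C 40.9 → max 83.4 km
Candidate C: residuals A 216.5, B 55.8, C 278.4 → max 278.4 km
Candidate D: residuals A 0.0, B 0.0, C 0.0 → max 0.0 km
Candidate E: residuals A 81.8, B 129.4, C 87.6 → max 129.4 km
Only Candidate D has all residuals ≈ 0.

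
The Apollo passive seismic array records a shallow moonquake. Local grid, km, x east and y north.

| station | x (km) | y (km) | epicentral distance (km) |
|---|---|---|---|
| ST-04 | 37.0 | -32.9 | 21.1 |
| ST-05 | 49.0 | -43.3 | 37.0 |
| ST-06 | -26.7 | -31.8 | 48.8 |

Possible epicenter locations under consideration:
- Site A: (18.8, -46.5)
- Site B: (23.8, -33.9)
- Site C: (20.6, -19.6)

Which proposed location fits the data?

For each candidate, compare |candidate − station| to the reported distance:
Site A: residuals ST-04 1.6, ST-05 6.6, ST-06 1.0 → max 6.6 km
Site B: residuals ST-04 7.9, ST-05 10.1, ST-06 1.7 → max 10.1 km
Site C: residuals ST-04 0.0, ST-05 0.0, ST-06 0.0 → max 0.0 km
Only Site C has all residuals ≈ 0.

Site C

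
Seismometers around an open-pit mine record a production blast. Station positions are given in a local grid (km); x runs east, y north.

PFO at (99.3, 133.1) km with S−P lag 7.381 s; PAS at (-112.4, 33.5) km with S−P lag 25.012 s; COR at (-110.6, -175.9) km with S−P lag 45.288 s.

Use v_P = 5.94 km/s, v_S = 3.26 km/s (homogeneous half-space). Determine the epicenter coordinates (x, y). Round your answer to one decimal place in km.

Distance from S−P lag: d = Δt · v_P v_S / (v_P − v_S) = Δt · (5.94·3.26)/(5.94−3.26) ≈ 7.2255·Δt.
So d_PFO = 53.33, d_PAS = 180.72, d_COR = 327.23 km.
Circle about each station: (x − 99.3)² + (y − 133.1)² = 53.33²; (x + 112.4)² + (y − 33.5)² = 180.72²; (x + 110.6)² + (y + 175.9)² = 327.23².
Subtracting pairs of circle equations eliminates x²+y² and gives linear equations (the radical axes):
-423.4 x − 199.2 y = -43635.72
-419.8 x − 618.0 y = -88638.31
Solving the 2×2 system: x ≈ 52.3, y ≈ 107.9 km.
Check against PFO (with the unrounded x, y): √((x − 99.3)²+(y − 133.1)²) = 53.33 ≈ 53.33 km. ✓

x ≈ 52.3 km, y ≈ 107.9 km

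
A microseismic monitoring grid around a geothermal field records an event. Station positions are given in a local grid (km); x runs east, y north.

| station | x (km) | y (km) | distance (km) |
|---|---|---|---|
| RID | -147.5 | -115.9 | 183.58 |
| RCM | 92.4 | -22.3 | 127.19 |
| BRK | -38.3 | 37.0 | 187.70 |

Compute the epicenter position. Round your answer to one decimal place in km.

Circle about each station: (x + 147.5)² + (y + 115.9)² = 183.58²; (x − 92.4)² + (y + 22.3)² = 127.19²; (x + 38.3)² + (y − 37.0)² = 187.70².
Subtracting pairs of circle equations eliminates x²+y² and gives linear equations (the radical axes):
479.8 x + 187.2 y = -8629.69
218.4 x + 305.8 y = -33882.84
Solving the 2×2 system: x ≈ 35.0, y ≈ -135.8 km.

(35.0, -135.8)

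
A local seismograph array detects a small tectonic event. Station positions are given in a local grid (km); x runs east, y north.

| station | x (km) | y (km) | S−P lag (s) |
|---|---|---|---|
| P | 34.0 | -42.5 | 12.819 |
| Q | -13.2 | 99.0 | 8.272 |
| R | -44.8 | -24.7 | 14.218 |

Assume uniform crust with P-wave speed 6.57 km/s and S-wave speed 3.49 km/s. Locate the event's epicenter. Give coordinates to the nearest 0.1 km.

Distance from S−P lag: d = Δt · v_P v_S / (v_P − v_S) = Δt · (6.57·3.49)/(6.57−3.49) ≈ 7.4446·Δt.
So d_P = 95.43, d_Q = 61.58, d_R = 105.85 km.
Circle about each station: (x − 34.0)² + (y + 42.5)² = 95.43²; (x + 13.2)² + (y − 99.0)² = 61.58²; (x + 44.8)² + (y + 24.7)² = 105.85².
Subtracting the P equation from the Q and R equations removes the quadratic terms:
-94.4 x + 283.0 y = 12327.78
-157.6 x + 35.6 y = -2442.46
Solving the 2×2 system: x ≈ 27.4, y ≈ 52.7 km.
Check against P (with the unrounded x, y): √((x − 34.0)²+(y + 42.5)²) = 95.43 ≈ 95.43 km. ✓

x ≈ 27.4 km, y ≈ 52.7 km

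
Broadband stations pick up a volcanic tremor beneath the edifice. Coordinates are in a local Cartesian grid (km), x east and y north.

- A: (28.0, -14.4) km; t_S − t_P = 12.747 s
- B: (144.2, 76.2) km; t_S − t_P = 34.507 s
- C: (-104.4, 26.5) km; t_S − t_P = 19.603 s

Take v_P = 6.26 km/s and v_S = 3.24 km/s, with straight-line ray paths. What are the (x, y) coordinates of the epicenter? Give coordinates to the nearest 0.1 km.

Distance from S−P lag: d = Δt · v_P v_S / (v_P − v_S) = Δt · (6.26·3.24)/(6.26−3.24) ≈ 6.7160·Δt.
So d_A = 85.61, d_B = 231.75, d_C = 131.65 km.
Circle about each station: (x − 28.0)² + (y + 14.4)² = 85.61²; (x − 144.2)² + (y − 76.2)² = 231.75²; (x + 104.4)² + (y − 26.5)² = 131.65².
Subtracting pairs of circle equations eliminates x²+y² and gives linear equations (the radical axes):
232.4 x + 181.2 y = -20770.27
-264.8 x + 81.8 y = 607.60
Solving the 2×2 system: x ≈ -27.0, y ≈ -80.0 km.

x ≈ -27.0 km, y ≈ -80.0 km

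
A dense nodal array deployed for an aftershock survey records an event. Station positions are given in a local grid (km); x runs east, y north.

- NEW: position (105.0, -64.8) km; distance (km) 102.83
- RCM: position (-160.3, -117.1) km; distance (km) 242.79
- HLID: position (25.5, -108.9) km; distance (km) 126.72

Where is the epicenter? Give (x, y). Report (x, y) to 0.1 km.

Circle about each station: (x − 105.0)² + (y + 64.8)² = 102.83²; (x + 160.3)² + (y + 117.1)² = 242.79²; (x − 25.5)² + (y + 108.9)² = 126.72².
Subtracting the NEW equation from the RCM and HLID equations removes the quadratic terms:
-530.6 x − 104.6 y = -24188.52
-159.0 x − 88.2 y = -8198.53
Solving the 2×2 system: x ≈ 42.3, y ≈ 16.7 km.
Check against NEW (with the unrounded x, y): √((x − 105.0)²+(y + 64.8)²) = 102.84 ≈ 102.83 km. ✓

x ≈ 42.3 km, y ≈ 16.7 km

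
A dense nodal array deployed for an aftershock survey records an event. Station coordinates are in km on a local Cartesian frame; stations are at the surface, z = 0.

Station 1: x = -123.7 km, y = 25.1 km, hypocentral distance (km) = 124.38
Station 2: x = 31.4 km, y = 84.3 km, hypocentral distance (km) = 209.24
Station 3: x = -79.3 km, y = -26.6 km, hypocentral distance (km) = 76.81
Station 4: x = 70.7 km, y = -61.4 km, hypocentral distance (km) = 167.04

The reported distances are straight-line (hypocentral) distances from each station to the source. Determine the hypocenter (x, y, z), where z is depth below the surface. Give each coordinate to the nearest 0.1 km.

Each station gives a sphere (x−x_i)² + (y−y_i)² + z² = d_i² (stations at z=0).
Subtracting the Station 1 sphere from Station 2 and Station 3: z² cancels, leaving linear equations in x and y:
310.2 x + 118.4 y = -36150.24
88.8 x − 103.4 y = 634.96
Solving: x ≈ -86.003, y ≈ -80.000 km (keep extra digits for the depth step; rounded: -86.0, -80.0).
Then from the Station 1 sphere: z² = 124.38² − (x + 123.7)² − (y − 25.1)² with x = -86.003, y = -80.000, so z ≈ 54.802 ≈ 54.8 km.
Check against Station 4 (with the unrounded solution): distance 167.05 ≈ 167.04 km. ✓

(-86.0, -80.0, 54.8)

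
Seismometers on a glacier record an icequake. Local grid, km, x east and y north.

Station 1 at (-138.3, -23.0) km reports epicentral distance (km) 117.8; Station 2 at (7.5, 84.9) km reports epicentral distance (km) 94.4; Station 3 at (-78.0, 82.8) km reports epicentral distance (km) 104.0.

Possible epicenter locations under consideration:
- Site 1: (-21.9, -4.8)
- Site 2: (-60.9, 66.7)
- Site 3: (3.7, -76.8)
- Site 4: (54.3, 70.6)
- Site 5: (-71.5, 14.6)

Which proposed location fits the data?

For each candidate, compare |candidate − station| to the reported distance:
Site 1: residuals Station 1 0.0, Station 2 0.0, Station 3 0.0 → max 0.0 km
Site 2: residuals Station 1 0.7, Station 2 23.6, Station 3 80.5 → max 80.5 km
Site 3: residuals Station 1 34.1, Station 2 67.3, Station 3 75.3 → max 75.3 km
Site 4: residuals Station 1 96.3, Station 2 45.5, Station 3 28.9 → max 96.3 km
Site 5: residuals Station 1 41.1, Station 2 11.4, Station 3 35.5 → max 41.1 km
Only Site 1 has all residuals ≈ 0.

Site 1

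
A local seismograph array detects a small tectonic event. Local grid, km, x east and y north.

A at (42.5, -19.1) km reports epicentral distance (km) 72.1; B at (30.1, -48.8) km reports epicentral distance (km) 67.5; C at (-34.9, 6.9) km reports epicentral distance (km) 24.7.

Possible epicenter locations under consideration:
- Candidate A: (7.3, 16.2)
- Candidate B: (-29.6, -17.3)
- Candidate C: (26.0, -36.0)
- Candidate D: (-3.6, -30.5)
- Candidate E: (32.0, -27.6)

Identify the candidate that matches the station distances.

Candidate B

For each candidate, compare |candidate − station| to the reported distance:
Candidate A: residuals A 22.2, B 1.4, C 18.5 → max 22.2 km
Candidate B: residuals A 0.0, B 0.0, C 0.1 → max 0.1 km
Candidate C: residuals A 48.5, B 54.1, C 49.8 → max 54.1 km
Candidate D: residuals A 24.6, B 29.2, C 24.1 → max 29.2 km
Candidate E: residuals A 58.6, B 46.2, C 50.6 → max 58.6 km
Only Candidate B has all residuals ≈ 0.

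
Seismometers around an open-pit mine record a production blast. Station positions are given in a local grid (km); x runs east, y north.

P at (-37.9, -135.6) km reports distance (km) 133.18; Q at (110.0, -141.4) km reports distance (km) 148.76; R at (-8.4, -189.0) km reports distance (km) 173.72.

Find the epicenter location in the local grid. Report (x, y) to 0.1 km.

25.9 km east, -18.7 km north

Circle about each station: (x + 37.9)² + (y + 135.6)² = 133.18²; (x − 110.0)² + (y + 141.4)² = 148.76²; (x + 8.4)² + (y + 189.0)² = 173.72².
Subtracting the P equation from the Q and R equations removes the quadratic terms:
295.8 x − 11.6 y = 7877.56
59.0 x − 106.8 y = 3526.06
Solving the 2×2 system: x ≈ 25.9, y ≈ -18.7 km.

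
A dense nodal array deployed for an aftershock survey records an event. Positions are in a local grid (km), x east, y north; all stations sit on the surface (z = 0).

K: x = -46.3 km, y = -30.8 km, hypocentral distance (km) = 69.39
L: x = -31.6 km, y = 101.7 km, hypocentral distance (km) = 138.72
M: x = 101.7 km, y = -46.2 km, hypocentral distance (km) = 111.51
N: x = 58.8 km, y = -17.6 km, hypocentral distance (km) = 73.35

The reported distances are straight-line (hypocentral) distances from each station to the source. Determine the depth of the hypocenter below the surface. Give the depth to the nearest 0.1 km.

47.8 km

Each station gives a sphere (x−x_i)² + (y−y_i)² + z² = d_i² (stations at z=0).
Subtracting the K sphere from L and M: z² cancels, leaving linear equations in x and y:
29.4 x + 265.0 y = -6179.15
296.0 x − 30.8 y = 1765.49
Solving: x ≈ 3.498, y ≈ -23.706 km (keep extra digits for the depth step; rounded: 3.5, -23.7).
Then from the K sphere: z² = 69.39² − (x + 46.3)² − (y + 30.8)² with x = 3.498, y = -23.706, so z ≈ 47.800 ≈ 47.8 km.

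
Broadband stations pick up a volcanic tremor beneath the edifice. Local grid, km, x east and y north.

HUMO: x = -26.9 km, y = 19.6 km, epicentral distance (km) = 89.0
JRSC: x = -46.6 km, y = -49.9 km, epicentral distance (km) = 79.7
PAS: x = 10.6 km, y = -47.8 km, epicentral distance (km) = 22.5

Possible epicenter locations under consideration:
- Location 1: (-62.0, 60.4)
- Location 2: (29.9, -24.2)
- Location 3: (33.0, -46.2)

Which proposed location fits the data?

Location 3

For each candidate, compare |candidate − station| to the reported distance:
Location 1: residuals HUMO 35.2, JRSC 31.7, PAS 107.8 → max 107.8 km
Location 2: residuals HUMO 17.3, JRSC 1.0, PAS 8.0 → max 17.3 km
Location 3: residuals HUMO 0.0, JRSC 0.0, PAS 0.0 → max 0.0 km
Only Location 3 has all residuals ≈ 0.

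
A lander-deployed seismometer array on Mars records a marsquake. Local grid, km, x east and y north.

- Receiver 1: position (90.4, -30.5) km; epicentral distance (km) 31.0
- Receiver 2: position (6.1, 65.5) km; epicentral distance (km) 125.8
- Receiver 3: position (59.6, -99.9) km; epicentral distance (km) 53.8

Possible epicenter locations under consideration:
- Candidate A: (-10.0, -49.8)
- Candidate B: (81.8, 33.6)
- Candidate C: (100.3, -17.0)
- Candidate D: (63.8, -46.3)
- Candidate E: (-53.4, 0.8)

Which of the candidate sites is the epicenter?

Candidate D

For each candidate, compare |candidate − station| to the reported distance:
Candidate A: residuals Receiver 1 71.2, Receiver 2 9.4, Receiver 3 32.0 → max 71.2 km
Candidate B: residuals Receiver 1 33.7, Receiver 2 43.7, Receiver 3 81.5 → max 81.5 km
Candidate C: residuals Receiver 1 14.3, Receiver 2 0.6, Receiver 3 38.6 → max 38.6 km
Candidate D: residuals Receiver 1 0.1, Receiver 2 0.0, Receiver 3 0.0 → max 0.1 km
Candidate E: residuals Receiver 1 116.2, Receiver 2 37.9, Receiver 3 97.6 → max 116.2 km
Only Candidate D has all residuals ≈ 0.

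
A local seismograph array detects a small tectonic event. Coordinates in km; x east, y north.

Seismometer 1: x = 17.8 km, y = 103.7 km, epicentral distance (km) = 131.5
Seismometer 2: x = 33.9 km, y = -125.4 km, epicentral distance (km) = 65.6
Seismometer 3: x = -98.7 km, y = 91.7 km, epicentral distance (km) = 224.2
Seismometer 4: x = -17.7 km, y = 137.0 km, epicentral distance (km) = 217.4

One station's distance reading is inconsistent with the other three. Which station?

Seismometer 1

Solve using three stations at a time. Using Seismometer 2, Seismometer 3, Seismometer 4 (subtract circle equations pairwise → linear system) gives (x, y) ≈ (61.0, -65.7).
Distances from that point to each station vs reported:
  Seismometer 1: calculated 174.8 vs reported 131.5 → residual 43.3 km
  Seismometer 2: calculated 65.6 vs reported 65.6 → residual 0.0 km
  Seismometer 3: calculated 224.2 vs reported 224.2 → residual 0.0 km
  Seismometer 4: calculated 217.4 vs reported 217.4 → residual 0.0 km
Seismometer 2, Seismometer 3, Seismometer 4 are mutually consistent (residuals ≈ 0); Seismometer 1 is off by 43.3 km.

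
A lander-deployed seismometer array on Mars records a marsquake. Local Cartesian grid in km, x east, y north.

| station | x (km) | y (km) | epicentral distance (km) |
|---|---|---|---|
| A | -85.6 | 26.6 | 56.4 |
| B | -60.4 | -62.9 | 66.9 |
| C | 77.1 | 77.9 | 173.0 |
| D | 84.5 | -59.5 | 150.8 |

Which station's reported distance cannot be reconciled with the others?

B

Solve using three stations at a time. Using A, C, D (subtract circle equations pairwise → linear system) gives (x, y) ≈ (-62.2, -24.7).
Distances from that point to each station vs reported:
  A: calculated 56.3 vs reported 56.4 → residual 0.1 km
  B: calculated 38.3 vs reported 66.9 → residual 28.6 km
  C: calculated 173.0 vs reported 173.0 → residual 0.0 km
  D: calculated 150.8 vs reported 150.8 → residual 0.0 km
A, C, D are mutually consistent (residuals ≈ 0); B is off by 28.6 km.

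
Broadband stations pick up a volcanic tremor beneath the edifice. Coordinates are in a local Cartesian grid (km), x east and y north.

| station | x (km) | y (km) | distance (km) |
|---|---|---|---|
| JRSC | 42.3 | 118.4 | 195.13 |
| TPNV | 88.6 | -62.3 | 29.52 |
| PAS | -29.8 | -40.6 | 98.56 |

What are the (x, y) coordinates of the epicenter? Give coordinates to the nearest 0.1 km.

62.3 km east, -75.7 km north

Circle about each station: (x − 42.3)² + (y − 118.4)² = 195.13²; (x − 88.6)² + (y + 62.3)² = 29.52²; (x + 29.8)² + (y + 40.6)² = 98.56².
Subtracting the JRSC equation from the TPNV and PAS equations removes the quadratic terms:
92.6 x − 361.4 y = 33127.69
-144.2 x − 318.0 y = 15090.19
Solving the 2×2 system: x ≈ 62.3, y ≈ -75.7 km.
Check against JRSC (with the unrounded x, y): √((x − 42.3)²+(y − 118.4)²) = 195.13 ≈ 195.13 km. ✓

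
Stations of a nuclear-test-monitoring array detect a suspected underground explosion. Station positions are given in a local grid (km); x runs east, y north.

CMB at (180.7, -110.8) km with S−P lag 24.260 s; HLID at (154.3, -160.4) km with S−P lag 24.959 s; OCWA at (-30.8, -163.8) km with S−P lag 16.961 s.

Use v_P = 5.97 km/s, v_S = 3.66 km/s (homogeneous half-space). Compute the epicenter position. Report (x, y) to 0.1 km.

-22.2 km east, -3.6 km north

Distance from S−P lag: d = Δt · v_P v_S / (v_P − v_S) = Δt · (5.97·3.66)/(5.97−3.66) ≈ 9.4590·Δt.
So d_CMB = 229.47, d_HLID = 236.09, d_OCWA = 160.43 km.
Circle about each station: (x − 180.7)² + (y + 110.8)² = 229.47²; (x − 154.3)² + (y + 160.4)² = 236.09²; (x + 30.8)² + (y + 163.8)² = 160.43².
Subtracting the CMB equation from the HLID and OCWA equations removes the quadratic terms:
-52.8 x − 99.2 y = 1525.51
-423.0 x − 106.0 y = 9768.65
Solving the 2×2 system: x ≈ -22.2, y ≈ -3.6 km.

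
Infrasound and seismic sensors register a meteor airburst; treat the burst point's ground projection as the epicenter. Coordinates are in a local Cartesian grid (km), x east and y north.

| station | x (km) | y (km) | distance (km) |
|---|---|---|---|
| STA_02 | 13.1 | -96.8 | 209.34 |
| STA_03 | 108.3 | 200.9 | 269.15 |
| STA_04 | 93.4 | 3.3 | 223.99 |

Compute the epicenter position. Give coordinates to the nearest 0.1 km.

Circle about each station: (x − 13.1)² + (y + 96.8)² = 209.34²; (x − 108.3)² + (y − 200.9)² = 269.15²; (x − 93.4)² + (y − 3.3)² = 223.99².
Subtracting pairs of circle equations eliminates x²+y² and gives linear equations (the radical axes):
190.4 x + 595.4 y = 13929.36
160.6 x + 200.2 y = -7155.68
Solving the 2×2 system: x ≈ -122.6, y ≈ 62.6 km.
Check against STA_02 (with the unrounded x, y): √((x − 13.1)²+(y + 96.8)²) = 209.33 ≈ 209.34 km. ✓

x ≈ -122.6 km, y ≈ 62.6 km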